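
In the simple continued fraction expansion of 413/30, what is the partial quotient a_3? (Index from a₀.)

413 = 13·30 + 23   →  a_0 = 13
30 = 1·23 + 7   →  a_1 = 1
23 = 3·7 + 2   →  a_2 = 3
7 = 3·2 + 1   →  a_3 = 3

3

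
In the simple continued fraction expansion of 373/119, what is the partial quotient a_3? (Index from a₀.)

373 = 3·119 + 16   →  a_0 = 3
119 = 7·16 + 7   →  a_1 = 7
16 = 2·7 + 2   →  a_2 = 2
7 = 3·2 + 1   →  a_3 = 3

3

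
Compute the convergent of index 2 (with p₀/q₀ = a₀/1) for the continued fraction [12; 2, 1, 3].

Using pₖ = aₖpₖ₋₁ + pₖ₋₂, qₖ = aₖqₖ₋₁ + qₖ₋₂ (with p₋₁=1, p₋₂=0, q₋₁=0, q₋₂=1):
  k=0: a=12, p=12, q=1
  k=1: a=2, p=25, q=2
  k=2: a=1, p=37, q=3

37/3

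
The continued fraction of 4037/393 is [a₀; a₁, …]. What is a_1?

3

4037 = 10·393 + 107   →  a_0 = 10
393 = 3·107 + 72   →  a_1 = 3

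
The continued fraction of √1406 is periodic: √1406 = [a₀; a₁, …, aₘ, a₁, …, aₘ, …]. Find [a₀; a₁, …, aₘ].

a₀ = ⌊√1406⌋ = 37.

[37; 2, 74]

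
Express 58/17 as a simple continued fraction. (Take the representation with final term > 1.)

58 = 3·17 + 7
17 = 2·7 + 3
7 = 2·3 + 1
3 = 3·1 + 0  (stop)
So 58/17 = [3; 2, 2, 3].

[3; 2, 2, 3]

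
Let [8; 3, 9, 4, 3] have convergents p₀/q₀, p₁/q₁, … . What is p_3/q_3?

Using pₖ = aₖpₖ₋₁ + pₖ₋₂, qₖ = aₖqₖ₋₁ + qₖ₋₂ (with p₋₁=1, p₋₂=0, q₋₁=0, q₋₂=1):
  k=0: a=8, p=8, q=1
  k=1: a=3, p=25, q=3
  k=2: a=9, p=233, q=28
  k=3: a=4, p=957, q=115

957/115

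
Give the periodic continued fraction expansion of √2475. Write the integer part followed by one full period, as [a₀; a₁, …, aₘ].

[49; 1, 2, 1, 98]

a₀ = ⌊√2475⌋ = 49.
With m₀=0, d₀=1 and mₖ₊₁ = dₖaₖ − mₖ, dₖ₊₁ = (n − mₖ₊₁²)/dₖ, aₖ₊₁ = ⌊(a₀+mₖ₊₁)/dₖ₊₁⌋:
  k=1: m=49, d=74, a=1
  k=2: m=25, d=25, a=2
  k=3: m=25, d=74, a=1
  k=4: m=49, d=1, a=98
d=1 and a=2a₀=98 at k=4, so the next step gives (m, d) = (49, 74) again — its k=1 value — and the period has length 4.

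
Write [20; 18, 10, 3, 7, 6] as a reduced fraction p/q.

505573/25209

Fold from the inside: start with 6/1.
  7 + 1/6 = 43/6
  3 + 6/43 = 135/43
  10 + 43/135 = 1393/135
  18 + 135/1393 = 25209/1393
  20 + 1393/25209 = 505573/25209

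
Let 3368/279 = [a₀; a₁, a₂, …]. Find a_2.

3368 = 12·279 + 20   →  a_0 = 12
279 = 13·20 + 19   →  a_1 = 13
20 = 1·19 + 1   →  a_2 = 1

1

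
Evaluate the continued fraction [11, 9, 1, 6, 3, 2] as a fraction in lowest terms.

Fold from the inside: start with 2/1.
  3 + 1/2 = 7/2
  6 + 2/7 = 44/7
  1 + 7/44 = 51/44
  9 + 44/51 = 503/51
  11 + 51/503 = 5584/503

5584/503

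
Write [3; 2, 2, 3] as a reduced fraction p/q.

Using pₖ = aₖpₖ₋₁ + pₖ₋₂ and qₖ = aₖqₖ₋₁ + qₖ₋₂:
  k=0: a=3, p=3, q=1
  k=1: a=2, p=7, q=2
  k=2: a=2, p=17, q=5
  k=3: a=3, p=58, q=17

58/17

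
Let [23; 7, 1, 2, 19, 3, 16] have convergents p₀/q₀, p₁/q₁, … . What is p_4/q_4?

Using pₖ = aₖpₖ₋₁ + pₖ₋₂, qₖ = aₖqₖ₋₁ + qₖ₋₂ (with p₋₁=1, p₋₂=0, q₋₁=0, q₋₂=1):
  k=0: a=23, p=23, q=1
  k=1: a=7, p=162, q=7
  k=2: a=1, p=185, q=8
  k=3: a=2, p=532, q=23
  k=4: a=19, p=10293, q=445

10293/445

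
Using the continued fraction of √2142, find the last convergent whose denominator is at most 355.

√2142 = [46; 3, 1, 1, 4, 1, 1, 3, 92, …] (period length 8).
Convergents:
  p_0/q_0 = 46/1
  p_1/q_1 = 139/3
  p_2/q_2 = 185/4
  p_3/q_3 = 324/7
  p_4/q_4 = 1481/32
  p_5/q_5 = 1805/39
  p_6/q_6 = 3286/71
  p_7/q_7 = 11663/252
  p_8/q_8 = 1076282/23255
q_7 = 252 ≤ 355 < 23255 = q_8, so the answer is 11663/252.

11663/252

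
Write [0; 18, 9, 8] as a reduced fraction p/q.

73/1322

Fold from the inside: start with 8/1.
  9 + 1/8 = 73/8
  18 + 8/73 = 1322/73
  0 + 73/1322 = 73/1322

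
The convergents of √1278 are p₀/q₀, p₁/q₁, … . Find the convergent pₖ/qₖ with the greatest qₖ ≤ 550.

10260/287

√1278 = [35; 1, 2, 1, 70, …] (period length 4).
Convergents:
  p_0/q_0 = 35/1
  p_1/q_1 = 36/1
  p_2/q_2 = 107/3
  p_3/q_3 = 143/4
  p_4/q_4 = 10117/283
  p_5/q_5 = 10260/287
  p_6/q_6 = 30637/857
q_5 = 287 ≤ 550 < 857 = q_6, so the answer is 10260/287.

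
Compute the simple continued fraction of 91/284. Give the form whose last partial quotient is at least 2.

[0; 3, 8, 3, 1, 2]

91 = 0×284 + 91
284 = 3×91 + 11
91 = 8×11 + 3
11 = 3×3 + 2
3 = 1×2 + 1
2 = 2×1 + 0  (stop)
So 91/284 = [0; 3, 8, 3, 1, 2].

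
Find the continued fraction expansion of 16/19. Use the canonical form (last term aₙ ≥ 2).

[0; 1, 5, 3]

16 = 0·19 + 16
19 = 1·16 + 3
16 = 5·3 + 1
3 = 3·1 + 0  (stop)
So 16/19 = [0; 1, 5, 3].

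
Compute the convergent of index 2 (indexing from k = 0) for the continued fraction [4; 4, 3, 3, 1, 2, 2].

55/13

Using pₖ = aₖpₖ₋₁ + pₖ₋₂, qₖ = aₖqₖ₋₁ + qₖ₋₂ (with p₋₁=1, p₋₂=0, q₋₁=0, q₋₂=1):
  k=0: a=4, p=4, q=1
  k=1: a=4, p=17, q=4
  k=2: a=3, p=55, q=13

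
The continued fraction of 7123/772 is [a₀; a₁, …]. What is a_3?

2

7123 = 9·772 + 175   →  a_0 = 9
772 = 4·175 + 72   →  a_1 = 4
175 = 2·72 + 31   →  a_2 = 2
72 = 2·31 + 10   →  a_3 = 2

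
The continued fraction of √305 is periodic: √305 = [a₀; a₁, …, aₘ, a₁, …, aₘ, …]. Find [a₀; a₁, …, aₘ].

a₀ = ⌊√305⌋ = 17.
With m₀=0, d₀=1 and mₖ₊₁ = dₖaₖ − mₖ, dₖ₊₁ = (n − mₖ₊₁²)/dₖ, aₖ₊₁ = ⌊(a₀+mₖ₊₁)/dₖ₊₁⌋:
  k=1: m=17, d=16, a=2
  k=2: m=15, d=5, a=6
  k=3: m=15, d=16, a=2
  k=4: m=17, d=1, a=34
d=1 and a=2a₀=34 at k=4, so the next step gives (m, d) = (17, 16) again — its k=1 value — and the period has length 4.

[17; 2, 6, 2, 34]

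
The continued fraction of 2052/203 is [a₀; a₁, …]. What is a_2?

2052 = 10·203 + 22   →  a_0 = 10
203 = 9·22 + 5   →  a_1 = 9
22 = 4·5 + 2   →  a_2 = 4

4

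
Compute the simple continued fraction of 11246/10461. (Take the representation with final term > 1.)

11246 = 1*10461 + 785
10461 = 13*785 + 256
785 = 3*256 + 17
256 = 15*17 + 1
17 = 17*1 + 0  (stop)
So 11246/10461 = [1; 13, 3, 15, 17].

[1; 13, 3, 15, 17]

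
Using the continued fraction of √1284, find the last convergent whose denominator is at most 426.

√1284 = [35; 1, 4, 1, 70, …] (period length 4).
Convergents:
  p_0/q_0 = 35/1
  p_1/q_1 = 36/1
  p_2/q_2 = 179/5
  p_3/q_3 = 215/6
  p_4/q_4 = 15229/425
  p_5/q_5 = 15444/431
q_4 = 425 ≤ 426 < 431 = q_5, so the answer is 15229/425.

15229/425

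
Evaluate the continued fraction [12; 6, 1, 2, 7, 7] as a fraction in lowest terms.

Using pₖ = aₖpₖ₋₁ + pₖ₋₂ and qₖ = aₖqₖ₋₁ + qₖ₋₂:
  k=0: a=12, p=12, q=1
  k=1: a=6, p=73, q=6
  k=2: a=1, p=85, q=7
  k=3: a=2, p=243, q=20
  k=4: a=7, p=1786, q=147
  k=5: a=7, p=12745, q=1049

12745/1049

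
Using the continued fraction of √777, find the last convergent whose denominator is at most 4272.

99457/3568

√777 = [27; 1, 6, 1, 54, …] (period length 4).
Convergents:
  p_0/q_0 = 27/1
  p_1/q_1 = 28/1
  p_2/q_2 = 195/7
  p_3/q_3 = 223/8
  p_4/q_4 = 12237/439
  p_5/q_5 = 12460/447
  p_6/q_6 = 86997/3121
  p_7/q_7 = 99457/3568
  p_8/q_8 = 5457675/195793
q_7 = 3568 ≤ 4272 < 195793 = q_8, so the answer is 99457/3568.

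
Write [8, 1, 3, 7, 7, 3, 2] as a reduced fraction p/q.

13199/1507

Using pₖ = aₖpₖ₋₁ + pₖ₋₂ and qₖ = aₖqₖ₋₁ + qₖ₋₂:
  k=0: a=8, p=8, q=1
  k=1: a=1, p=9, q=1
  k=2: a=3, p=35, q=4
  k=3: a=7, p=254, q=29
  k=4: a=7, p=1813, q=207
  k=5: a=3, p=5693, q=650
  k=6: a=2, p=13199, q=1507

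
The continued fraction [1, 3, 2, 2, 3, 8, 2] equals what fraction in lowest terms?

Using pₖ = aₖpₖ₋₁ + pₖ₋₂ and qₖ = aₖqₖ₋₁ + qₖ₋₂:
  k=0: a=1, p=1, q=1
  k=1: a=3, p=4, q=3
  k=2: a=2, p=9, q=7
  k=3: a=2, p=22, q=17
  k=4: a=3, p=75, q=58
  k=5: a=8, p=622, q=481
  k=6: a=2, p=1319, q=1020

1319/1020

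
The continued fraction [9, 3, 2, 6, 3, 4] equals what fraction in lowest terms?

Fold from the inside: start with 4/1.
  3 + 1/4 = 13/4
  6 + 4/13 = 82/13
  2 + 13/82 = 177/82
  3 + 82/177 = 613/177
  9 + 177/613 = 5694/613

5694/613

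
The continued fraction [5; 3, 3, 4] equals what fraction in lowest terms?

Fold from the inside: start with 4/1.
  3 + 1/4 = 13/4
  3 + 4/13 = 43/13
  5 + 13/43 = 228/43

228/43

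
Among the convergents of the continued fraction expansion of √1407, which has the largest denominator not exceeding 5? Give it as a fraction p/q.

√1407 = [37; 1, 1, 24, 1, 1, 74, …] (period length 6).
Convergents:
  p_0/q_0 = 37/1
  p_1/q_1 = 38/1
  p_2/q_2 = 75/2
  p_3/q_3 = 1838/49
q_2 = 2 ≤ 5 < 49 = q_3, so the answer is 75/2.

75/2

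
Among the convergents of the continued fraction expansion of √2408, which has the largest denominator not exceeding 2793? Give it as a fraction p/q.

67375/1373

√2408 = [49; 14, 98, …] (period length 2).
Convergents:
  p_0/q_0 = 49/1
  p_1/q_1 = 687/14
  p_2/q_2 = 67375/1373
  p_3/q_3 = 943937/19236
q_2 = 1373 ≤ 2793 < 19236 = q_3, so the answer is 67375/1373.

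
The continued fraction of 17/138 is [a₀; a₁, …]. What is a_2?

8

17 = 0·138 + 17   →  a_0 = 0
138 = 8·17 + 2   →  a_1 = 8
17 = 8·2 + 1   →  a_2 = 8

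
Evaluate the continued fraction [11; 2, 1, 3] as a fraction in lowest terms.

125/11

Fold from the inside: start with 3/1.
  1 + 1/3 = 4/3
  2 + 3/4 = 11/4
  11 + 4/11 = 125/11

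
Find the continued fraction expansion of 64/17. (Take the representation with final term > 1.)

[3; 1, 3, 4]

64 = 3·17 + 13
17 = 1·13 + 4
13 = 3·4 + 1
4 = 4·1 + 0  (stop)
So 64/17 = [3; 1, 3, 4].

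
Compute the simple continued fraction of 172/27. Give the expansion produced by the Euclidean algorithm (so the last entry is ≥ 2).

172 = 6*27 + 10
27 = 2*10 + 7
10 = 1*7 + 3
7 = 2*3 + 1
3 = 3*1 + 0  (stop)
So 172/27 = [6; 2, 1, 2, 3].

[6; 2, 1, 2, 3]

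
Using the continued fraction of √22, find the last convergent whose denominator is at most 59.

197/42

√22 = [4; 1, 2, 4, 2, 1, 8, …] (period length 6).
Convergents:
  p_0/q_0 = 4/1
  p_1/q_1 = 5/1
  p_2/q_2 = 14/3
  p_3/q_3 = 61/13
  p_4/q_4 = 136/29
  p_5/q_5 = 197/42
  p_6/q_6 = 1712/365
q_5 = 42 ≤ 59 < 365 = q_6, so the answer is 197/42.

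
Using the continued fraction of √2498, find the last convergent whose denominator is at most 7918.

√2498 = [49; 1, 48, 1, 98, …] (period length 4).
Convergents:
  p_0/q_0 = 49/1
  p_1/q_1 = 50/1
  p_2/q_2 = 2449/49
  p_3/q_3 = 2499/50
  p_4/q_4 = 247351/4949
  p_5/q_5 = 249850/4999
  p_6/q_6 = 12240151/244901
q_5 = 4999 ≤ 7918 < 244901 = q_6, so the answer is 249850/4999.

249850/4999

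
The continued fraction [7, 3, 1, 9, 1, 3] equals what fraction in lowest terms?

1219/168

Fold from the inside: start with 3/1.
  1 + 1/3 = 4/3
  9 + 3/4 = 39/4
  1 + 4/39 = 43/39
  3 + 39/43 = 168/43
  7 + 43/168 = 1219/168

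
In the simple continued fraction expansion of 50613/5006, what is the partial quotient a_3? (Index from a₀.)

14

50613 = 10·5006 + 553   →  a_0 = 10
5006 = 9·553 + 29   →  a_1 = 9
553 = 19·29 + 2   →  a_2 = 19
29 = 14·2 + 1   →  a_3 = 14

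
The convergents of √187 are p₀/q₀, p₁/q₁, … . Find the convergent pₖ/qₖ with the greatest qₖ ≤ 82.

547/40

√187 = [13; 1, 2, 13, 2, 1, 26, …] (period length 6).
Convergents:
  p_0/q_0 = 13/1
  p_1/q_1 = 14/1
  p_2/q_2 = 41/3
  p_3/q_3 = 547/40
  p_4/q_4 = 1135/83
q_3 = 40 ≤ 82 < 83 = q_4, so the answer is 547/40.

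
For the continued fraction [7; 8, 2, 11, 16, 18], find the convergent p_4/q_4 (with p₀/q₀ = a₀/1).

22329/3137

Using pₖ = aₖpₖ₋₁ + pₖ₋₂, qₖ = aₖqₖ₋₁ + qₖ₋₂ (with p₋₁=1, p₋₂=0, q₋₁=0, q₋₂=1):
  k=0: a=7, p=7, q=1
  k=1: a=8, p=57, q=8
  k=2: a=2, p=121, q=17
  k=3: a=11, p=1388, q=195
  k=4: a=16, p=22329, q=3137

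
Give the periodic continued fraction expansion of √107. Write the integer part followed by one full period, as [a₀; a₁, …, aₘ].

[10; 2, 1, 9, 1, 2, 20]

a₀ = ⌊√107⌋ = 10.
With m₀=0, d₀=1 and mₖ₊₁ = dₖaₖ − mₖ, dₖ₊₁ = (n − mₖ₊₁²)/dₖ, aₖ₊₁ = ⌊(a₀+mₖ₊₁)/dₖ₊₁⌋:
  k=1: m=10, d=7, a=2
  k=2: m=4, d=13, a=1
  k=3: m=9, d=2, a=9
  k=4: m=9, d=13, a=1
  k=5: m=4, d=7, a=2
  k=6: m=10, d=1, a=20
d=1 and a=2a₀=20 at k=6, so the next step gives (m, d) = (10, 7) again — its k=1 value — and the period has length 6.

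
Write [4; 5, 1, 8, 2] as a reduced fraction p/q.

Fold from the inside: start with 2/1.
  8 + 1/2 = 17/2
  1 + 2/17 = 19/17
  5 + 17/19 = 112/19
  4 + 19/112 = 467/112

467/112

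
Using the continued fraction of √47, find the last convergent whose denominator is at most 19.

48/7

√47 = [6; 1, 5, 1, 12, …] (period length 4).
Convergents:
  p_0/q_0 = 6/1
  p_1/q_1 = 7/1
  p_2/q_2 = 41/6
  p_3/q_3 = 48/7
  p_4/q_4 = 617/90
q_3 = 7 ≤ 19 < 90 = q_4, so the answer is 48/7.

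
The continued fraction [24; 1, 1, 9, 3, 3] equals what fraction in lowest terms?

4807/196

Using pₖ = aₖpₖ₋₁ + pₖ₋₂ and qₖ = aₖqₖ₋₁ + qₖ₋₂:
  k=0: a=24, p=24, q=1
  k=1: a=1, p=25, q=1
  k=2: a=1, p=49, q=2
  k=3: a=9, p=466, q=19
  k=4: a=3, p=1447, q=59
  k=5: a=3, p=4807, q=196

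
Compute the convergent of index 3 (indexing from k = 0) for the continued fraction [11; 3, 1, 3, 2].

169/15

Using pₖ = aₖpₖ₋₁ + pₖ₋₂, qₖ = aₖqₖ₋₁ + qₖ₋₂ (with p₋₁=1, p₋₂=0, q₋₁=0, q₋₂=1):
  k=0: a=11, p=11, q=1
  k=1: a=3, p=34, q=3
  k=2: a=1, p=45, q=4
  k=3: a=3, p=169, q=15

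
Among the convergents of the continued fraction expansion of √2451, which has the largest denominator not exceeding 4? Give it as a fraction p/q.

99/2

√2451 = [49; 1, 1, 32, 1, 1, 98, …] (period length 6).
Convergents:
  p_0/q_0 = 49/1
  p_1/q_1 = 50/1
  p_2/q_2 = 99/2
  p_3/q_3 = 3218/65
q_2 = 2 ≤ 4 < 65 = q_3, so the answer is 99/2.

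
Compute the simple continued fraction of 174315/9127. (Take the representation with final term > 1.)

174315 = 19*9127 + 902
9127 = 10*902 + 107
902 = 8*107 + 46
107 = 2*46 + 15
46 = 3*15 + 1
15 = 15*1 + 0  (stop)
So 174315/9127 = [19; 10, 8, 2, 3, 15].

[19; 10, 8, 2, 3, 15]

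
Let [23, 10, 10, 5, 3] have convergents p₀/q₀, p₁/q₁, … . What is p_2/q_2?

2333/101

Using pₖ = aₖpₖ₋₁ + pₖ₋₂, qₖ = aₖqₖ₋₁ + qₖ₋₂ (with p₋₁=1, p₋₂=0, q₋₁=0, q₋₂=1):
  k=0: a=23, p=23, q=1
  k=1: a=10, p=231, q=10
  k=2: a=10, p=2333, q=101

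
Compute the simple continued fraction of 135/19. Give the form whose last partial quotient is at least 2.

[7; 9, 2]

135 = 7*19 + 2
19 = 9*2 + 1
2 = 2*1 + 0  (stop)
So 135/19 = [7; 9, 2].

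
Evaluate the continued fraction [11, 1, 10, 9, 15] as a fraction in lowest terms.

Using pₖ = aₖpₖ₋₁ + pₖ₋₂ and qₖ = aₖqₖ₋₁ + qₖ₋₂:
  k=0: a=11, p=11, q=1
  k=1: a=1, p=12, q=1
  k=2: a=10, p=131, q=11
  k=3: a=9, p=1191, q=100
  k=4: a=15, p=17996, q=1511

17996/1511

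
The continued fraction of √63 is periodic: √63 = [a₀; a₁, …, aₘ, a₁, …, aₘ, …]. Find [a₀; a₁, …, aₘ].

[7; 1, 14]

a₀ = ⌊√63⌋ = 7.
With m₀=0, d₀=1 and mₖ₊₁ = dₖaₖ − mₖ, dₖ₊₁ = (n − mₖ₊₁²)/dₖ, aₖ₊₁ = ⌊(a₀+mₖ₊₁)/dₖ₊₁⌋:
  k=1: m=7, d=14, a=1
  k=2: m=7, d=1, a=14
d=1 and a=2a₀=14 at k=2, so the next step gives (m, d) = (7, 14) again — its k=1 value — and the period has length 2.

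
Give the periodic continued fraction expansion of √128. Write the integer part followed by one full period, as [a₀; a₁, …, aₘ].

a₀ = ⌊√128⌋ = 11.

[11; 3, 5, 3, 22]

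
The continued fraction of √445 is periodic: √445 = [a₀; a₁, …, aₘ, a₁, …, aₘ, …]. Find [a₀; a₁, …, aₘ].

[21; 10, 1, 1, 10, 42]

a₀ = ⌊√445⌋ = 21.
With m₀=0, d₀=1 and mₖ₊₁ = dₖaₖ − mₖ, dₖ₊₁ = (n − mₖ₊₁²)/dₖ, aₖ₊₁ = ⌊(a₀+mₖ₊₁)/dₖ₊₁⌋:
  k=1: m=21, d=4, a=10
  k=2: m=19, d=21, a=1
  k=3: m=2, d=21, a=1
  k=4: m=19, d=4, a=10
  k=5: m=21, d=1, a=42
d=1 and a=2a₀=42 at k=5, so the next step gives (m, d) = (21, 4) again — its k=1 value — and the period has length 5.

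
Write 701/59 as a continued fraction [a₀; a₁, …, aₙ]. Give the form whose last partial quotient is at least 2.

701 = 11×59 + 52
59 = 1×52 + 7
52 = 7×7 + 3
7 = 2×3 + 1
3 = 3×1 + 0  (stop)
So 701/59 = [11; 1, 7, 2, 3].

[11; 1, 7, 2, 3]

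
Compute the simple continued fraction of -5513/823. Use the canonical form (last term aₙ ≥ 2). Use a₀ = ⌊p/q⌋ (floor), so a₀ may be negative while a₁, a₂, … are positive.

[-7; 3, 3, 7, 5, 2]

-5513 = -7×823 + 248
823 = 3×248 + 79
248 = 3×79 + 11
79 = 7×11 + 2
11 = 5×2 + 1
2 = 2×1 + 0  (stop)
So -5513/823 = [-7; 3, 3, 7, 5, 2].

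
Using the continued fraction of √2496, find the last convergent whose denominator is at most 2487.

√2496 = [49; 1, 23, 1, 98, …] (period length 4).
Convergents:
  p_0/q_0 = 49/1
  p_1/q_1 = 50/1
  p_2/q_2 = 1199/24
  p_3/q_3 = 1249/25
  p_4/q_4 = 123601/2474
  p_5/q_5 = 124850/2499
q_4 = 2474 ≤ 2487 < 2499 = q_5, so the answer is 123601/2474.

123601/2474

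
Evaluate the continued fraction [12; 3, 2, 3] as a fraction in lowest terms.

295/24

Using pₖ = aₖpₖ₋₁ + pₖ₋₂ and qₖ = aₖqₖ₋₁ + qₖ₋₂:
  k=0: a=12, p=12, q=1
  k=1: a=3, p=37, q=3
  k=2: a=2, p=86, q=7
  k=3: a=3, p=295, q=24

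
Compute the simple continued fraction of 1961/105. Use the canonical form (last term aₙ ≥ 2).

1961 = 18*105 + 71
105 = 1*71 + 34
71 = 2*34 + 3
34 = 11*3 + 1
3 = 3*1 + 0  (stop)
So 1961/105 = [18; 1, 2, 11, 3].

[18; 1, 2, 11, 3]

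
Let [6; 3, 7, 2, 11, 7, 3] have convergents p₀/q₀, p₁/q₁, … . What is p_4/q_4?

Using pₖ = aₖpₖ₋₁ + pₖ₋₂, qₖ = aₖqₖ₋₁ + qₖ₋₂ (with p₋₁=1, p₋₂=0, q₋₁=0, q₋₂=1):
  k=0: a=6, p=6, q=1
  k=1: a=3, p=19, q=3
  k=2: a=7, p=139, q=22
  k=3: a=2, p=297, q=47
  k=4: a=11, p=3406, q=539

3406/539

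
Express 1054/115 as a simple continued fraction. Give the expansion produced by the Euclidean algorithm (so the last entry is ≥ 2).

[9; 6, 19]

1054 = 9·115 + 19
115 = 6·19 + 1
19 = 19·1 + 0  (stop)
So 1054/115 = [9; 6, 19].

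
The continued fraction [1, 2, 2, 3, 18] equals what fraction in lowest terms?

Using pₖ = aₖpₖ₋₁ + pₖ₋₂ and qₖ = aₖqₖ₋₁ + qₖ₋₂:
  k=0: a=1, p=1, q=1
  k=1: a=2, p=3, q=2
  k=2: a=2, p=7, q=5
  k=3: a=3, p=24, q=17
  k=4: a=18, p=439, q=311

439/311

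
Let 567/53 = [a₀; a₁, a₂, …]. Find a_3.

3

567 = 10·53 + 37   →  a_0 = 10
53 = 1·37 + 16   →  a_1 = 1
37 = 2·16 + 5   →  a_2 = 2
16 = 3·5 + 1   →  a_3 = 3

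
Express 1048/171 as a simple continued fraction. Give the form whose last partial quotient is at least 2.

1048 = 6*171 + 22
171 = 7*22 + 17
22 = 1*17 + 5
17 = 3*5 + 2
5 = 2*2 + 1
2 = 2*1 + 0  (stop)
So 1048/171 = [6; 7, 1, 3, 2, 2].

[6; 7, 1, 3, 2, 2]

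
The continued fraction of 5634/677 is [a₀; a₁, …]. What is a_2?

5634 = 8·677 + 218   →  a_0 = 8
677 = 3·218 + 23   →  a_1 = 3
218 = 9·23 + 11   →  a_2 = 9

9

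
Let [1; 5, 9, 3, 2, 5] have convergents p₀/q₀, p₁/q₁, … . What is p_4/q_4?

Using pₖ = aₖpₖ₋₁ + pₖ₋₂, qₖ = aₖqₖ₋₁ + qₖ₋₂ (with p₋₁=1, p₋₂=0, q₋₁=0, q₋₂=1):
  k=0: a=1, p=1, q=1
  k=1: a=5, p=6, q=5
  k=2: a=9, p=55, q=46
  k=3: a=3, p=171, q=143
  k=4: a=2, p=397, q=332

397/332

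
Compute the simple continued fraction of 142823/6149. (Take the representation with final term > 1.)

[23; 4, 2, 2, 8, 16, 2]

142823 = 23·6149 + 1396
6149 = 4·1396 + 565
1396 = 2·565 + 266
565 = 2·266 + 33
266 = 8·33 + 2
33 = 16·2 + 1
2 = 2·1 + 0  (stop)
So 142823/6149 = [23; 4, 2, 2, 8, 16, 2].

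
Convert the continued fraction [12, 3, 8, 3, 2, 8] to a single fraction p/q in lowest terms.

18801/1526

Using pₖ = aₖpₖ₋₁ + pₖ₋₂ and qₖ = aₖqₖ₋₁ + qₖ₋₂:
  k=0: a=12, p=12, q=1
  k=1: a=3, p=37, q=3
  k=2: a=8, p=308, q=25
  k=3: a=3, p=961, q=78
  k=4: a=2, p=2230, q=181
  k=5: a=8, p=18801, q=1526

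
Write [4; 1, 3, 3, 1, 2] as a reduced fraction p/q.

Fold from the inside: start with 2/1.
  1 + 1/2 = 3/2
  3 + 2/3 = 11/3
  3 + 3/11 = 36/11
  1 + 11/36 = 47/36
  4 + 36/47 = 224/47

224/47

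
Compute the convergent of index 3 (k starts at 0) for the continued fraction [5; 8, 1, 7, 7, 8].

363/71

Using pₖ = aₖpₖ₋₁ + pₖ₋₂, qₖ = aₖqₖ₋₁ + qₖ₋₂ (with p₋₁=1, p₋₂=0, q₋₁=0, q₋₂=1):
  k=0: a=5, p=5, q=1
  k=1: a=8, p=41, q=8
  k=2: a=1, p=46, q=9
  k=3: a=7, p=363, q=71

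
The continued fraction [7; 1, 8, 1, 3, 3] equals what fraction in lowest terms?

Fold from the inside: start with 3/1.
  3 + 1/3 = 10/3
  1 + 3/10 = 13/10
  8 + 10/13 = 114/13
  1 + 13/114 = 127/114
  7 + 114/127 = 1003/127

1003/127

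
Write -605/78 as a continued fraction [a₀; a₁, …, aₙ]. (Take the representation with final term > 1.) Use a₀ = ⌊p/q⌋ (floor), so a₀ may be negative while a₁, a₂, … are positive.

[-8; 4, 9, 2]

-605 = -8·78 + 19
78 = 4·19 + 2
19 = 9·2 + 1
2 = 2·1 + 0  (stop)
So -605/78 = [-8; 4, 9, 2].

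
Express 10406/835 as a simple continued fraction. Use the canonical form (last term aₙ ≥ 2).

[12; 2, 6, 7, 1, 7]

10406 = 12·835 + 386
835 = 2·386 + 63
386 = 6·63 + 8
63 = 7·8 + 7
8 = 1·7 + 1
7 = 7·1 + 0  (stop)
So 10406/835 = [12; 2, 6, 7, 1, 7].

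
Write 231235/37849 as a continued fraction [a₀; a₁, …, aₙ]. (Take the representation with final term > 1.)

231235 = 6·37849 + 4141
37849 = 9·4141 + 580
4141 = 7·580 + 81
580 = 7·81 + 13
81 = 6·13 + 3
13 = 4·3 + 1
3 = 3·1 + 0  (stop)
So 231235/37849 = [6; 9, 7, 7, 6, 4, 3].

[6; 9, 7, 7, 6, 4, 3]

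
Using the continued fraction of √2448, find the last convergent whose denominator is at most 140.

√2448 = [49; 2, 10, 2, 98, …] (period length 4).
Convergents:
  p_0/q_0 = 49/1
  p_1/q_1 = 99/2
  p_2/q_2 = 1039/21
  p_3/q_3 = 2177/44
  p_4/q_4 = 214385/4333
q_3 = 44 ≤ 140 < 4333 = q_4, so the answer is 2177/44.

2177/44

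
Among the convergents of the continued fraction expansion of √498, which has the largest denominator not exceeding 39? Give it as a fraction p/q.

√498 = [22; 3, 6, 22, 6, 3, 44, …] (period length 6).
Convergents:
  p_0/q_0 = 22/1
  p_1/q_1 = 67/3
  p_2/q_2 = 424/19
  p_3/q_3 = 9395/421
q_2 = 19 ≤ 39 < 421 = q_3, so the answer is 424/19.

424/19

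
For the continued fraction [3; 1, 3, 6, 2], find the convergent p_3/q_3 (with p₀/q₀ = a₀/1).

94/25

Using pₖ = aₖpₖ₋₁ + pₖ₋₂, qₖ = aₖqₖ₋₁ + qₖ₋₂ (with p₋₁=1, p₋₂=0, q₋₁=0, q₋₂=1):
  k=0: a=3, p=3, q=1
  k=1: a=1, p=4, q=1
  k=2: a=3, p=15, q=4
  k=3: a=6, p=94, q=25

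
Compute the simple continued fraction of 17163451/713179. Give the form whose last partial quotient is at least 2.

17163451 = 24*713179 + 47155
713179 = 15*47155 + 5854
47155 = 8*5854 + 323
5854 = 18*323 + 40
323 = 8*40 + 3
40 = 13*3 + 1
3 = 3*1 + 0  (stop)
So 17163451/713179 = [24; 15, 8, 18, 8, 13, 3].

[24; 15, 8, 18, 8, 13, 3]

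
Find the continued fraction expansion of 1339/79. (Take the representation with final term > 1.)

1339 = 16·79 + 75
79 = 1·75 + 4
75 = 18·4 + 3
4 = 1·3 + 1
3 = 3·1 + 0  (stop)
So 1339/79 = [16; 1, 18, 1, 3].

[16; 1, 18, 1, 3]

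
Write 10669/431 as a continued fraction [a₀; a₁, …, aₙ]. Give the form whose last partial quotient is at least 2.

[24; 1, 3, 15, 7]

10669 = 24×431 + 325
431 = 1×325 + 106
325 = 3×106 + 7
106 = 15×7 + 1
7 = 7×1 + 0  (stop)
So 10669/431 = [24; 1, 3, 15, 7].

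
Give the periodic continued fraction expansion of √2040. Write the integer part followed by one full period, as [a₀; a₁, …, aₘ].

a₀ = ⌊√2040⌋ = 45.
With m₀=0, d₀=1 and mₖ₊₁ = dₖaₖ − mₖ, dₖ₊₁ = (n − mₖ₊₁²)/dₖ, aₖ₊₁ = ⌊(a₀+mₖ₊₁)/dₖ₊₁⌋:
  k=1: m=45, d=15, a=6
  k=2: m=45, d=1, a=90
d=1 and a=2a₀=90 at k=2, so the next step gives (m, d) = (45, 15) again — its k=1 value — and the period has length 2.

[45; 6, 90]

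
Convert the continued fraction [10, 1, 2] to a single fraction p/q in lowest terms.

Fold from the inside: start with 2/1.
  1 + 1/2 = 3/2
  10 + 2/3 = 32/3

32/3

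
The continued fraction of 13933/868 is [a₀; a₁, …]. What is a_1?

19

13933 = 16·868 + 45   →  a_0 = 16
868 = 19·45 + 13   →  a_1 = 19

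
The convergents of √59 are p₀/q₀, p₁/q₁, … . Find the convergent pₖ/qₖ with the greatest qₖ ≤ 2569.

√59 = [7; 1, 2, 7, 2, 1, 14, …] (period length 6).
Convergents:
  p_0/q_0 = 7/1
  p_1/q_1 = 8/1
  p_2/q_2 = 23/3
  p_3/q_3 = 169/22
  p_4/q_4 = 361/47
  p_5/q_5 = 530/69
  p_6/q_6 = 7781/1013
  p_7/q_7 = 8311/1082
  p_8/q_8 = 24403/3177
q_7 = 1082 ≤ 2569 < 3177 = q_8, so the answer is 8311/1082.

8311/1082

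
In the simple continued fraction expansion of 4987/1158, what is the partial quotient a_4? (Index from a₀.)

4987 = 4·1158 + 355   →  a_0 = 4
1158 = 3·355 + 93   →  a_1 = 3
355 = 3·93 + 76   →  a_2 = 3
93 = 1·76 + 17   →  a_3 = 1
76 = 4·17 + 8   →  a_4 = 4

4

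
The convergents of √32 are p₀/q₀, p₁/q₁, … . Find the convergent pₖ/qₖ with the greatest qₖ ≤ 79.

379/67

√32 = [5; 1, 1, 1, 10, …] (period length 4).
Convergents:
  p_0/q_0 = 5/1
  p_1/q_1 = 6/1
  p_2/q_2 = 11/2
  p_3/q_3 = 17/3
  p_4/q_4 = 181/32
  p_5/q_5 = 198/35
  p_6/q_6 = 379/67
  p_7/q_7 = 577/102
q_6 = 67 ≤ 79 < 102 = q_7, so the answer is 379/67.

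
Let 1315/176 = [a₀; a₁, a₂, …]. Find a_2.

8

1315 = 7·176 + 83   →  a_0 = 7
176 = 2·83 + 10   →  a_1 = 2
83 = 8·10 + 3   →  a_2 = 8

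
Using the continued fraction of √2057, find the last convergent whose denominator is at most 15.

635/14

√2057 = [45; 2, 1, 4, 1, 2, 90, …] (period length 6).
Convergents:
  p_0/q_0 = 45/1
  p_1/q_1 = 91/2
  p_2/q_2 = 136/3
  p_3/q_3 = 635/14
  p_4/q_4 = 771/17
q_3 = 14 ≤ 15 < 17 = q_4, so the answer is 635/14.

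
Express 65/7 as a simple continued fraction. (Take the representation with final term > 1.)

65 = 9×7 + 2
7 = 3×2 + 1
2 = 2×1 + 0  (stop)
So 65/7 = [9; 3, 2].

[9; 3, 2]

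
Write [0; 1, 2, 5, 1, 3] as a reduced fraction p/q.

Using pₖ = aₖpₖ₋₁ + pₖ₋₂ and qₖ = aₖqₖ₋₁ + qₖ₋₂:
  k=0: a=0, p=0, q=1
  k=1: a=1, p=1, q=1
  k=2: a=2, p=2, q=3
  k=3: a=5, p=11, q=16
  k=4: a=1, p=13, q=19
  k=5: a=3, p=50, q=73

50/73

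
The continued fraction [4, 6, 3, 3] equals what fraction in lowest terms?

Fold from the inside: start with 3/1.
  3 + 1/3 = 10/3
  6 + 3/10 = 63/10
  4 + 10/63 = 262/63

262/63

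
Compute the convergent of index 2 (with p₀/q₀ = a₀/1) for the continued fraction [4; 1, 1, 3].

Using pₖ = aₖpₖ₋₁ + pₖ₋₂, qₖ = aₖqₖ₋₁ + qₖ₋₂ (with p₋₁=1, p₋₂=0, q₋₁=0, q₋₂=1):
  k=0: a=4, p=4, q=1
  k=1: a=1, p=5, q=1
  k=2: a=1, p=9, q=2

9/2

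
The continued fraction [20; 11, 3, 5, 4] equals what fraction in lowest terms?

Using pₖ = aₖpₖ₋₁ + pₖ₋₂ and qₖ = aₖqₖ₋₁ + qₖ₋₂:
  k=0: a=20, p=20, q=1
  k=1: a=11, p=221, q=11
  k=2: a=3, p=683, q=34
  k=3: a=5, p=3636, q=181
  k=4: a=4, p=15227, q=758

15227/758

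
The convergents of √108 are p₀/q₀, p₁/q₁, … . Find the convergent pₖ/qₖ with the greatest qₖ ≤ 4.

√108 = [10; 2, 1, 1, 4, 1, 1, 2, 20, …] (period length 8).
Convergents:
  p_0/q_0 = 10/1
  p_1/q_1 = 21/2
  p_2/q_2 = 31/3
  p_3/q_3 = 52/5
q_2 = 3 ≤ 4 < 5 = q_3, so the answer is 31/3.

31/3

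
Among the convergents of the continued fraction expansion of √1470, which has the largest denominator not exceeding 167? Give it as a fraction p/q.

√1470 = [38; 2, 1, 14, 1, 2, 76, …] (period length 6).
Convergents:
  p_0/q_0 = 38/1
  p_1/q_1 = 77/2
  p_2/q_2 = 115/3
  p_3/q_3 = 1687/44
  p_4/q_4 = 1802/47
  p_5/q_5 = 5291/138
  p_6/q_6 = 403918/10535
q_5 = 138 ≤ 167 < 10535 = q_6, so the answer is 5291/138.

5291/138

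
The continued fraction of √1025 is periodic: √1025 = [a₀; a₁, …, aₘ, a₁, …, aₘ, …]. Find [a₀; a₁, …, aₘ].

[32; 64]

a₀ = ⌊√1025⌋ = 32.
With m₀=0, d₀=1 and mₖ₊₁ = dₖaₖ − mₖ, dₖ₊₁ = (n − mₖ₊₁²)/dₖ, aₖ₊₁ = ⌊(a₀+mₖ₊₁)/dₖ₊₁⌋:
  k=1: m=32, d=1, a=64
d=1 and a=2a₀=64 at k=1, so the next step gives (m, d) = (32, 1) again — its k=1 value — and the period has length 1.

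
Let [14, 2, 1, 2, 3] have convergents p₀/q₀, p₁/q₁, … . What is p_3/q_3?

115/8

Using pₖ = aₖpₖ₋₁ + pₖ₋₂, qₖ = aₖqₖ₋₁ + qₖ₋₂ (with p₋₁=1, p₋₂=0, q₋₁=0, q₋₂=1):
  k=0: a=14, p=14, q=1
  k=1: a=2, p=29, q=2
  k=2: a=1, p=43, q=3
  k=3: a=2, p=115, q=8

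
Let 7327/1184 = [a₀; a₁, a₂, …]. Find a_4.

7327 = 6·1184 + 223   →  a_0 = 6
1184 = 5·223 + 69   →  a_1 = 5
223 = 3·69 + 16   →  a_2 = 3
69 = 4·16 + 5   →  a_3 = 4
16 = 3·5 + 1   →  a_4 = 3

3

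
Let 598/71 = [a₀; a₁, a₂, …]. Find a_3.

598 = 8·71 + 30   →  a_0 = 8
71 = 2·30 + 11   →  a_1 = 2
30 = 2·11 + 8   →  a_2 = 2
11 = 1·8 + 3   →  a_3 = 1

1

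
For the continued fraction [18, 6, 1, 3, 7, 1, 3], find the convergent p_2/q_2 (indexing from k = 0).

Using pₖ = aₖpₖ₋₁ + pₖ₋₂, qₖ = aₖqₖ₋₁ + qₖ₋₂ (with p₋₁=1, p₋₂=0, q₋₁=0, q₋₂=1):
  k=0: a=18, p=18, q=1
  k=1: a=6, p=109, q=6
  k=2: a=1, p=127, q=7

127/7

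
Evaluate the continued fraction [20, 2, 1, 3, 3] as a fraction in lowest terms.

Fold from the inside: start with 3/1.
  3 + 1/3 = 10/3
  1 + 3/10 = 13/10
  2 + 10/13 = 36/13
  20 + 13/36 = 733/36

733/36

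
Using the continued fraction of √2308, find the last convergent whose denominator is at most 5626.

√2308 = [48; 24, 96, …] (period length 2).
Convergents:
  p_0/q_0 = 48/1
  p_1/q_1 = 1153/24
  p_2/q_2 = 110736/2305
  p_3/q_3 = 2658817/55344
q_2 = 2305 ≤ 5626 < 55344 = q_3, so the answer is 110736/2305.

110736/2305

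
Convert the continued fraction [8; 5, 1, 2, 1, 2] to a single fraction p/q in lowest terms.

515/63

Fold from the inside: start with 2/1.
  1 + 1/2 = 3/2
  2 + 2/3 = 8/3
  1 + 3/8 = 11/8
  5 + 8/11 = 63/11
  8 + 11/63 = 515/63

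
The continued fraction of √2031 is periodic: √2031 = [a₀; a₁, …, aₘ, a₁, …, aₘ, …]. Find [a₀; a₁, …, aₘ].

a₀ = ⌊√2031⌋ = 45.
With m₀=0, d₀=1 and mₖ₊₁ = dₖaₖ − mₖ, dₖ₊₁ = (n − mₖ₊₁²)/dₖ, aₖ₊₁ = ⌊(a₀+mₖ₊₁)/dₖ₊₁⌋:
  k=1: m=45, d=6, a=15
  k=2: m=45, d=1, a=90
d=1 and a=2a₀=90 at k=2, so the next step gives (m, d) = (45, 6) again — its k=1 value — and the period has length 2.

[45; 15, 90]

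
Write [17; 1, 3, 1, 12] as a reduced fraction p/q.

1139/64

Using pₖ = aₖpₖ₋₁ + pₖ₋₂ and qₖ = aₖqₖ₋₁ + qₖ₋₂:
  k=0: a=17, p=17, q=1
  k=1: a=1, p=18, q=1
  k=2: a=3, p=71, q=4
  k=3: a=1, p=89, q=5
  k=4: a=12, p=1139, q=64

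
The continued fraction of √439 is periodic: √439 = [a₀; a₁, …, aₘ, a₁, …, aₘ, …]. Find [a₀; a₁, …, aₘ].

[20; 1, 19, 1, 40]

a₀ = ⌊√439⌋ = 20.
With m₀=0, d₀=1 and mₖ₊₁ = dₖaₖ − mₖ, dₖ₊₁ = (n − mₖ₊₁²)/dₖ, aₖ₊₁ = ⌊(a₀+mₖ₊₁)/dₖ₊₁⌋:
  k=1: m=20, d=39, a=1
  k=2: m=19, d=2, a=19
  k=3: m=19, d=39, a=1
  k=4: m=20, d=1, a=40
d=1 and a=2a₀=40 at k=4, so the next step gives (m, d) = (20, 39) again — its k=1 value — and the period has length 4.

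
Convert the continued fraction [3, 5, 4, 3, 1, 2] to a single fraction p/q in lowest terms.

785/246

Using pₖ = aₖpₖ₋₁ + pₖ₋₂ and qₖ = aₖqₖ₋₁ + qₖ₋₂:
  k=0: a=3, p=3, q=1
  k=1: a=5, p=16, q=5
  k=2: a=4, p=67, q=21
  k=3: a=3, p=217, q=68
  k=4: a=1, p=284, q=89
  k=5: a=2, p=785, q=246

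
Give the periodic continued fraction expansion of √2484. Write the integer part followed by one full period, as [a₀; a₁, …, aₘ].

a₀ = ⌊√2484⌋ = 49.
With m₀=0, d₀=1 and mₖ₊₁ = dₖaₖ − mₖ, dₖ₊₁ = (n − mₖ₊₁²)/dₖ, aₖ₊₁ = ⌊(a₀+mₖ₊₁)/dₖ₊₁⌋:
  k=1: m=49, d=83, a=1
  k=2: m=34, d=16, a=5
  k=3: m=46, d=23, a=4
  k=4: m=46, d=16, a=5
  k=5: m=34, d=83, a=1
  k=6: m=49, d=1, a=98
d=1 and a=2a₀=98 at k=6, so the next step gives (m, d) = (49, 83) again — its k=1 value — and the period has length 6.

[49; 1, 5, 4, 5, 1, 98]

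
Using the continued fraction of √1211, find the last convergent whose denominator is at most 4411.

60551/1740

√1211 = [34; 1, 3, 1, 68, …] (period length 4).
Convergents:
  p_0/q_0 = 34/1
  p_1/q_1 = 35/1
  p_2/q_2 = 139/4
  p_3/q_3 = 174/5
  p_4/q_4 = 11971/344
  p_5/q_5 = 12145/349
  p_6/q_6 = 48406/1391
  p_7/q_7 = 60551/1740
  p_8/q_8 = 4165874/119711
q_7 = 1740 ≤ 4411 < 119711 = q_8, so the answer is 60551/1740.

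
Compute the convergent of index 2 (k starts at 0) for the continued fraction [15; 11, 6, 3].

Using pₖ = aₖpₖ₋₁ + pₖ₋₂, qₖ = aₖqₖ₋₁ + qₖ₋₂ (with p₋₁=1, p₋₂=0, q₋₁=0, q₋₂=1):
  k=0: a=15, p=15, q=1
  k=1: a=11, p=166, q=11
  k=2: a=6, p=1011, q=67

1011/67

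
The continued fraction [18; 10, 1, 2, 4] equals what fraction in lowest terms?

2515/139

Fold from the inside: start with 4/1.
  2 + 1/4 = 9/4
  1 + 4/9 = 13/9
  10 + 9/13 = 139/13
  18 + 13/139 = 2515/139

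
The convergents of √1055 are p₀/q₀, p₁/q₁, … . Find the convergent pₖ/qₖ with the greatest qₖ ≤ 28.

√1055 = [32; 2, 12, 2, 64, …] (period length 4).
Convergents:
  p_0/q_0 = 32/1
  p_1/q_1 = 65/2
  p_2/q_2 = 812/25
  p_3/q_3 = 1689/52
q_2 = 25 ≤ 28 < 52 = q_3, so the answer is 812/25.

812/25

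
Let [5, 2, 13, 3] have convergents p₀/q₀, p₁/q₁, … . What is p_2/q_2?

148/27

Using pₖ = aₖpₖ₋₁ + pₖ₋₂, qₖ = aₖqₖ₋₁ + qₖ₋₂ (with p₋₁=1, p₋₂=0, q₋₁=0, q₋₂=1):
  k=0: a=5, p=5, q=1
  k=1: a=2, p=11, q=2
  k=2: a=13, p=148, q=27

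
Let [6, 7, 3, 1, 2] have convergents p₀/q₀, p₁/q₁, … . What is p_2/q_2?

135/22

Using pₖ = aₖpₖ₋₁ + pₖ₋₂, qₖ = aₖqₖ₋₁ + qₖ₋₂ (with p₋₁=1, p₋₂=0, q₋₁=0, q₋₂=1):
  k=0: a=6, p=6, q=1
  k=1: a=7, p=43, q=7
  k=2: a=3, p=135, q=22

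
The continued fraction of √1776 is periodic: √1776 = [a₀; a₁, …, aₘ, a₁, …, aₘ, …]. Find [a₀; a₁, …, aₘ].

a₀ = ⌊√1776⌋ = 42.
With m₀=0, d₀=1 and mₖ₊₁ = dₖaₖ − mₖ, dₖ₊₁ = (n − mₖ₊₁²)/dₖ, aₖ₊₁ = ⌊(a₀+mₖ₊₁)/dₖ₊₁⌋:
  k=1: m=42, d=12, a=7
  k=2: m=42, d=1, a=84
d=1 and a=2a₀=84 at k=2, so the next step gives (m, d) = (42, 12) again — its k=1 value — and the period has length 2.

[42; 7, 84]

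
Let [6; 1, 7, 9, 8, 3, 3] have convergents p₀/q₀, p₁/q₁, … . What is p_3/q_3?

502/73

Using pₖ = aₖpₖ₋₁ + pₖ₋₂, qₖ = aₖqₖ₋₁ + qₖ₋₂ (with p₋₁=1, p₋₂=0, q₋₁=0, q₋₂=1):
  k=0: a=6, p=6, q=1
  k=1: a=1, p=7, q=1
  k=2: a=7, p=55, q=8
  k=3: a=9, p=502, q=73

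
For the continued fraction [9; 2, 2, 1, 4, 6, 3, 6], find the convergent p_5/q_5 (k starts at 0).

1932/205

Using pₖ = aₖpₖ₋₁ + pₖ₋₂, qₖ = aₖqₖ₋₁ + qₖ₋₂ (with p₋₁=1, p₋₂=0, q₋₁=0, q₋₂=1):
  k=0: a=9, p=9, q=1
  k=1: a=2, p=19, q=2
  k=2: a=2, p=47, q=5
  k=3: a=1, p=66, q=7
  k=4: a=4, p=311, q=33
  k=5: a=6, p=1932, q=205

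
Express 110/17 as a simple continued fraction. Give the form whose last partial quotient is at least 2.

110 = 6*17 + 8
17 = 2*8 + 1
8 = 8*1 + 0  (stop)
So 110/17 = [6; 2, 8].

[6; 2, 8]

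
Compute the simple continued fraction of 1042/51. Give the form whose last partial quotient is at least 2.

[20; 2, 3, 7]

1042 = 20*51 + 22
51 = 2*22 + 7
22 = 3*7 + 1
7 = 7*1 + 0  (stop)
So 1042/51 = [20; 2, 3, 7].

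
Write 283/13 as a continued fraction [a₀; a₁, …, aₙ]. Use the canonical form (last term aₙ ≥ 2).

[21; 1, 3, 3]

283 = 21·13 + 10
13 = 1·10 + 3
10 = 3·3 + 1
3 = 3·1 + 0  (stop)
So 283/13 = [21; 1, 3, 3].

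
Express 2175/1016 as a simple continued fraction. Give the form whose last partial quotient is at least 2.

[2; 7, 9, 1, 1, 7]

2175 = 2×1016 + 143
1016 = 7×143 + 15
143 = 9×15 + 8
15 = 1×8 + 7
8 = 1×7 + 1
7 = 7×1 + 0  (stop)
So 2175/1016 = [2; 7, 9, 1, 1, 7].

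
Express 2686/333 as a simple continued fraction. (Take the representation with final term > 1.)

[8; 15, 7, 3]

2686 = 8×333 + 22
333 = 15×22 + 3
22 = 7×3 + 1
3 = 3×1 + 0  (stop)
So 2686/333 = [8; 15, 7, 3].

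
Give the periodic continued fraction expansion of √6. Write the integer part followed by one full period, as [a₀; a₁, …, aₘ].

a₀ = ⌊√6⌋ = 2.
With m₀=0, d₀=1 and mₖ₊₁ = dₖaₖ − mₖ, dₖ₊₁ = (n − mₖ₊₁²)/dₖ, aₖ₊₁ = ⌊(a₀+mₖ₊₁)/dₖ₊₁⌋:
  k=1: m=2, d=2, a=2
  k=2: m=2, d=1, a=4
d=1 and a=2a₀=4 at k=2, so the next step gives (m, d) = (2, 2) again — its k=1 value — and the period has length 2.

[2; 2, 4]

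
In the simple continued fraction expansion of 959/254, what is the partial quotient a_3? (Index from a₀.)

959 = 3·254 + 197   →  a_0 = 3
254 = 1·197 + 57   →  a_1 = 1
197 = 3·57 + 26   →  a_2 = 3
57 = 2·26 + 5   →  a_3 = 2

2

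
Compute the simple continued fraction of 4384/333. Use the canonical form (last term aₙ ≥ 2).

4384 = 13×333 + 55
333 = 6×55 + 3
55 = 18×3 + 1
3 = 3×1 + 0  (stop)
So 4384/333 = [13; 6, 18, 3].

[13; 6, 18, 3]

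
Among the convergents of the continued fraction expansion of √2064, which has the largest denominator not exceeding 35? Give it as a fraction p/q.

318/7

√2064 = [45; 2, 3, 7, 3, 2, 90, …] (period length 6).
Convergents:
  p_0/q_0 = 45/1
  p_1/q_1 = 91/2
  p_2/q_2 = 318/7
  p_3/q_3 = 2317/51
q_2 = 7 ≤ 35 < 51 = q_3, so the answer is 318/7.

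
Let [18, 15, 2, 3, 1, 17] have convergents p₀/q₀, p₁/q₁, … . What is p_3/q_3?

1951/108

Using pₖ = aₖpₖ₋₁ + pₖ₋₂, qₖ = aₖqₖ₋₁ + qₖ₋₂ (with p₋₁=1, p₋₂=0, q₋₁=0, q₋₂=1):
  k=0: a=18, p=18, q=1
  k=1: a=15, p=271, q=15
  k=2: a=2, p=560, q=31
  k=3: a=3, p=1951, q=108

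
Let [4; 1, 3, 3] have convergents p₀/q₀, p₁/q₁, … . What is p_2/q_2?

Using pₖ = aₖpₖ₋₁ + pₖ₋₂, qₖ = aₖqₖ₋₁ + qₖ₋₂ (with p₋₁=1, p₋₂=0, q₋₁=0, q₋₂=1):
  k=0: a=4, p=4, q=1
  k=1: a=1, p=5, q=1
  k=2: a=3, p=19, q=4

19/4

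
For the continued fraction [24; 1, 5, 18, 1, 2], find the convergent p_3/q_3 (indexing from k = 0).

Using pₖ = aₖpₖ₋₁ + pₖ₋₂, qₖ = aₖqₖ₋₁ + qₖ₋₂ (with p₋₁=1, p₋₂=0, q₋₁=0, q₋₂=1):
  k=0: a=24, p=24, q=1
  k=1: a=1, p=25, q=1
  k=2: a=5, p=149, q=6
  k=3: a=18, p=2707, q=109

2707/109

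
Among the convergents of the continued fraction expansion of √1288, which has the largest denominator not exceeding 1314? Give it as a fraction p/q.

√1288 = [35; 1, 7, 1, 70, …] (period length 4).
Convergents:
  p_0/q_0 = 35/1
  p_1/q_1 = 36/1
  p_2/q_2 = 287/8
  p_3/q_3 = 323/9
  p_4/q_4 = 22897/638
  p_5/q_5 = 23220/647
  p_6/q_6 = 185437/5167
q_5 = 647 ≤ 1314 < 5167 = q_6, so the answer is 23220/647.

23220/647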